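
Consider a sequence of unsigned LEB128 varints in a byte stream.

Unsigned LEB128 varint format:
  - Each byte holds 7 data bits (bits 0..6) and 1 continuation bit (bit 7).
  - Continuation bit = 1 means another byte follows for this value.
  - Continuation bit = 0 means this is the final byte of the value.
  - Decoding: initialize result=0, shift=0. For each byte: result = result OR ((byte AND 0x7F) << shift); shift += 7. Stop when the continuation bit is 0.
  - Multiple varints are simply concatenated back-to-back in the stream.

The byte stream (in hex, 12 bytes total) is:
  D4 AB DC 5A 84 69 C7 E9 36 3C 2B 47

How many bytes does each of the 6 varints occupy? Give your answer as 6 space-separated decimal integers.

  byte[0]=0xD4 cont=1 payload=0x54=84: acc |= 84<<0 -> acc=84 shift=7
  byte[1]=0xAB cont=1 payload=0x2B=43: acc |= 43<<7 -> acc=5588 shift=14
  byte[2]=0xDC cont=1 payload=0x5C=92: acc |= 92<<14 -> acc=1512916 shift=21
  byte[3]=0x5A cont=0 payload=0x5A=90: acc |= 90<<21 -> acc=190256596 shift=28 [end]
Varint 1: bytes[0:4] = D4 AB DC 5A -> value 190256596 (4 byte(s))
  byte[4]=0x84 cont=1 payload=0x04=4: acc |= 4<<0 -> acc=4 shift=7
  byte[5]=0x69 cont=0 payload=0x69=105: acc |= 105<<7 -> acc=13444 shift=14 [end]
Varint 2: bytes[4:6] = 84 69 -> value 13444 (2 byte(s))
  byte[6]=0xC7 cont=1 payload=0x47=71: acc |= 71<<0 -> acc=71 shift=7
  byte[7]=0xE9 cont=1 payload=0x69=105: acc |= 105<<7 -> acc=13511 shift=14
  byte[8]=0x36 cont=0 payload=0x36=54: acc |= 54<<14 -> acc=898247 shift=21 [end]
Varint 3: bytes[6:9] = C7 E9 36 -> value 898247 (3 byte(s))
  byte[9]=0x3C cont=0 payload=0x3C=60: acc |= 60<<0 -> acc=60 shift=7 [end]
Varint 4: bytes[9:10] = 3C -> value 60 (1 byte(s))
  byte[10]=0x2B cont=0 payload=0x2B=43: acc |= 43<<0 -> acc=43 shift=7 [end]
Varint 5: bytes[10:11] = 2B -> value 43 (1 byte(s))
  byte[11]=0x47 cont=0 payload=0x47=71: acc |= 71<<0 -> acc=71 shift=7 [end]
Varint 6: bytes[11:12] = 47 -> value 71 (1 byte(s))

Answer: 4 2 3 1 1 1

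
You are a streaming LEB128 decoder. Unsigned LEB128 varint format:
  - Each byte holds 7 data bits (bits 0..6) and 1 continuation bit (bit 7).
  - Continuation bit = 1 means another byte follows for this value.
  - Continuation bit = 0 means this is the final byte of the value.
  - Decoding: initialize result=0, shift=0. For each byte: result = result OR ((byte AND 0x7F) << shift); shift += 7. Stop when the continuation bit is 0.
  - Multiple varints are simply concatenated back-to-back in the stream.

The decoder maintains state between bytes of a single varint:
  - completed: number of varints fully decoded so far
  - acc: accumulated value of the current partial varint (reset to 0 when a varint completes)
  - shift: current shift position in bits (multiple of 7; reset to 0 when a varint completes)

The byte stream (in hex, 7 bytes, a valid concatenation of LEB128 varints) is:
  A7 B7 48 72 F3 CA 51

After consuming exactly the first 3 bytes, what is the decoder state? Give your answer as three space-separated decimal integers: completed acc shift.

byte[0]=0xA7 cont=1 payload=0x27: acc |= 39<<0 -> completed=0 acc=39 shift=7
byte[1]=0xB7 cont=1 payload=0x37: acc |= 55<<7 -> completed=0 acc=7079 shift=14
byte[2]=0x48 cont=0 payload=0x48: varint #1 complete (value=1186727); reset -> completed=1 acc=0 shift=0

Answer: 1 0 0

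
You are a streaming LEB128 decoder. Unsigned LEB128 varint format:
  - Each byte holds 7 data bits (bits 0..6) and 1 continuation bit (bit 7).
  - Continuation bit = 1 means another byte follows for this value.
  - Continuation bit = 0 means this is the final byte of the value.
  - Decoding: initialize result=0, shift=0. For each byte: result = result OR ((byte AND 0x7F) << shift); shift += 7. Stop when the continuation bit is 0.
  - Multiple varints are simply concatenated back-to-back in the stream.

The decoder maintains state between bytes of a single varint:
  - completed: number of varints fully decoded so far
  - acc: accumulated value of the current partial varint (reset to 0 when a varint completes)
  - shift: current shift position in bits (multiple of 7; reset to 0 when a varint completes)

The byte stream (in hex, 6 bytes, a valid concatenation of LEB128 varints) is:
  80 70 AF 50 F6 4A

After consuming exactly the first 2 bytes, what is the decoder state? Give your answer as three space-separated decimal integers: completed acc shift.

byte[0]=0x80 cont=1 payload=0x00: acc |= 0<<0 -> completed=0 acc=0 shift=7
byte[1]=0x70 cont=0 payload=0x70: varint #1 complete (value=14336); reset -> completed=1 acc=0 shift=0

Answer: 1 0 0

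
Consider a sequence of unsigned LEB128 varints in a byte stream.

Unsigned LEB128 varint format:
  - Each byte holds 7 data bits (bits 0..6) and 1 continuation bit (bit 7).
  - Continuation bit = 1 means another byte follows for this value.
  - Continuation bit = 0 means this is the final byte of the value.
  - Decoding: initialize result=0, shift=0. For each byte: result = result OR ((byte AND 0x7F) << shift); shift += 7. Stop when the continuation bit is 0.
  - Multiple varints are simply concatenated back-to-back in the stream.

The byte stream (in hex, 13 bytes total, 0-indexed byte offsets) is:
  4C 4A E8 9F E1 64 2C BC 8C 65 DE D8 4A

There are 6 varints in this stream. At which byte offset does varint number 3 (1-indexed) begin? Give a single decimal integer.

  byte[0]=0x4C cont=0 payload=0x4C=76: acc |= 76<<0 -> acc=76 shift=7 [end]
Varint 1: bytes[0:1] = 4C -> value 76 (1 byte(s))
  byte[1]=0x4A cont=0 payload=0x4A=74: acc |= 74<<0 -> acc=74 shift=7 [end]
Varint 2: bytes[1:2] = 4A -> value 74 (1 byte(s))
  byte[2]=0xE8 cont=1 payload=0x68=104: acc |= 104<<0 -> acc=104 shift=7
  byte[3]=0x9F cont=1 payload=0x1F=31: acc |= 31<<7 -> acc=4072 shift=14
  byte[4]=0xE1 cont=1 payload=0x61=97: acc |= 97<<14 -> acc=1593320 shift=21
  byte[5]=0x64 cont=0 payload=0x64=100: acc |= 100<<21 -> acc=211308520 shift=28 [end]
Varint 3: bytes[2:6] = E8 9F E1 64 -> value 211308520 (4 byte(s))
  byte[6]=0x2C cont=0 payload=0x2C=44: acc |= 44<<0 -> acc=44 shift=7 [end]
Varint 4: bytes[6:7] = 2C -> value 44 (1 byte(s))
  byte[7]=0xBC cont=1 payload=0x3C=60: acc |= 60<<0 -> acc=60 shift=7
  byte[8]=0x8C cont=1 payload=0x0C=12: acc |= 12<<7 -> acc=1596 shift=14
  byte[9]=0x65 cont=0 payload=0x65=101: acc |= 101<<14 -> acc=1656380 shift=21 [end]
Varint 5: bytes[7:10] = BC 8C 65 -> value 1656380 (3 byte(s))
  byte[10]=0xDE cont=1 payload=0x5E=94: acc |= 94<<0 -> acc=94 shift=7
  byte[11]=0xD8 cont=1 payload=0x58=88: acc |= 88<<7 -> acc=11358 shift=14
  byte[12]=0x4A cont=0 payload=0x4A=74: acc |= 74<<14 -> acc=1223774 shift=21 [end]
Varint 6: bytes[10:13] = DE D8 4A -> value 1223774 (3 byte(s))

Answer: 2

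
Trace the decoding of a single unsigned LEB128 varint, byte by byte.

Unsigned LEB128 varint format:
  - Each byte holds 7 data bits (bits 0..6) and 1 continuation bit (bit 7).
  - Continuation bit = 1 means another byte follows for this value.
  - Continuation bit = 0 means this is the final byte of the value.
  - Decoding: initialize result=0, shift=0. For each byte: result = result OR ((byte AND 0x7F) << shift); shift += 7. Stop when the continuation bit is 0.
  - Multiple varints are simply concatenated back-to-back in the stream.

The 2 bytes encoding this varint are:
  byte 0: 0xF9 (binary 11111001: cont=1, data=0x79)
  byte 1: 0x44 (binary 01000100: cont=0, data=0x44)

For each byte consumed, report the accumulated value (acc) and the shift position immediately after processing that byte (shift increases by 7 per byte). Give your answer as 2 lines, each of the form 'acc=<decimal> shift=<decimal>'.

byte 0=0xF9: payload=0x79=121, contrib = 121<<0 = 121; acc -> 121, shift -> 7
byte 1=0x44: payload=0x44=68, contrib = 68<<7 = 8704; acc -> 8825, shift -> 14

Answer: acc=121 shift=7
acc=8825 shift=14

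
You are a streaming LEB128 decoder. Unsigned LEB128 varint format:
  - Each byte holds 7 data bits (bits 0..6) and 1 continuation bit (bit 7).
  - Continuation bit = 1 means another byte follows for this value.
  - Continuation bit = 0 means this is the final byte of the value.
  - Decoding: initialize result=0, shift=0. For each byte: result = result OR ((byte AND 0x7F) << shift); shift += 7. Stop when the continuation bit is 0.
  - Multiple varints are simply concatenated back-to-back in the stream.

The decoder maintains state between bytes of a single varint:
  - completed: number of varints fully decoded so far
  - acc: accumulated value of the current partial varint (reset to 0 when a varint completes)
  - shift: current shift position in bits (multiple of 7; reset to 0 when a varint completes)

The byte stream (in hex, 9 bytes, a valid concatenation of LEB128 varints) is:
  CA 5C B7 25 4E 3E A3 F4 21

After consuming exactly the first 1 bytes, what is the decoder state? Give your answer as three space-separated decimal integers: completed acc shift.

Answer: 0 74 7

Derivation:
byte[0]=0xCA cont=1 payload=0x4A: acc |= 74<<0 -> completed=0 acc=74 shift=7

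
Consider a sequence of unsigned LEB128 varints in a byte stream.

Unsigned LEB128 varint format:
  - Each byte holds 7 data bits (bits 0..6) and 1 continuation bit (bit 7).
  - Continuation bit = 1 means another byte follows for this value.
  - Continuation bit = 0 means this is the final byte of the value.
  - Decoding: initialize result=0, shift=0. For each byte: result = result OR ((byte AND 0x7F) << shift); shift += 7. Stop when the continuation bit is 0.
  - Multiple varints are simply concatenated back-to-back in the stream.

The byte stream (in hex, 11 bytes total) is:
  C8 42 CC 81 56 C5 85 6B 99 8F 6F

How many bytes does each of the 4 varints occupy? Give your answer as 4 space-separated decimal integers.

Answer: 2 3 3 3

Derivation:
  byte[0]=0xC8 cont=1 payload=0x48=72: acc |= 72<<0 -> acc=72 shift=7
  byte[1]=0x42 cont=0 payload=0x42=66: acc |= 66<<7 -> acc=8520 shift=14 [end]
Varint 1: bytes[0:2] = C8 42 -> value 8520 (2 byte(s))
  byte[2]=0xCC cont=1 payload=0x4C=76: acc |= 76<<0 -> acc=76 shift=7
  byte[3]=0x81 cont=1 payload=0x01=1: acc |= 1<<7 -> acc=204 shift=14
  byte[4]=0x56 cont=0 payload=0x56=86: acc |= 86<<14 -> acc=1409228 shift=21 [end]
Varint 2: bytes[2:5] = CC 81 56 -> value 1409228 (3 byte(s))
  byte[5]=0xC5 cont=1 payload=0x45=69: acc |= 69<<0 -> acc=69 shift=7
  byte[6]=0x85 cont=1 payload=0x05=5: acc |= 5<<7 -> acc=709 shift=14
  byte[7]=0x6B cont=0 payload=0x6B=107: acc |= 107<<14 -> acc=1753797 shift=21 [end]
Varint 3: bytes[5:8] = C5 85 6B -> value 1753797 (3 byte(s))
  byte[8]=0x99 cont=1 payload=0x19=25: acc |= 25<<0 -> acc=25 shift=7
  byte[9]=0x8F cont=1 payload=0x0F=15: acc |= 15<<7 -> acc=1945 shift=14
  byte[10]=0x6F cont=0 payload=0x6F=111: acc |= 111<<14 -> acc=1820569 shift=21 [end]
Varint 4: bytes[8:11] = 99 8F 6F -> value 1820569 (3 byte(s))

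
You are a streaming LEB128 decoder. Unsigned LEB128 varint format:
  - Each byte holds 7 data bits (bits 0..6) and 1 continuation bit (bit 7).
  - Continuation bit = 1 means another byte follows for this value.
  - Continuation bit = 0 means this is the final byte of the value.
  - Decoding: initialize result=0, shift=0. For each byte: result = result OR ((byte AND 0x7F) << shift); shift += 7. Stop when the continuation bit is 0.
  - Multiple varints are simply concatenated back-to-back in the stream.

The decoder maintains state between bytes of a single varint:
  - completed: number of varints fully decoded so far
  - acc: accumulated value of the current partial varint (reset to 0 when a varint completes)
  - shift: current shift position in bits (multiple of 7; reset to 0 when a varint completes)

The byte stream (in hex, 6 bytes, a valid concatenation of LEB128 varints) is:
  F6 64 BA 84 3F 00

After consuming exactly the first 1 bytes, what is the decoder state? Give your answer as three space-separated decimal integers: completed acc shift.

byte[0]=0xF6 cont=1 payload=0x76: acc |= 118<<0 -> completed=0 acc=118 shift=7

Answer: 0 118 7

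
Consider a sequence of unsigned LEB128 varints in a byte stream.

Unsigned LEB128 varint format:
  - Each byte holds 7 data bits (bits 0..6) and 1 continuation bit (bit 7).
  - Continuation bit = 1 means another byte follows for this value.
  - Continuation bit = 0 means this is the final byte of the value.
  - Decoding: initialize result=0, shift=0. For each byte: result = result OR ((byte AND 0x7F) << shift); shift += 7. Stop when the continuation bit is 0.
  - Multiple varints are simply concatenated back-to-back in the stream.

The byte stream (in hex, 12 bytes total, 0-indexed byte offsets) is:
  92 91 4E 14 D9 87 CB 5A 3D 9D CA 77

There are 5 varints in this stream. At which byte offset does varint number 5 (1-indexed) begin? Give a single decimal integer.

Answer: 9

Derivation:
  byte[0]=0x92 cont=1 payload=0x12=18: acc |= 18<<0 -> acc=18 shift=7
  byte[1]=0x91 cont=1 payload=0x11=17: acc |= 17<<7 -> acc=2194 shift=14
  byte[2]=0x4E cont=0 payload=0x4E=78: acc |= 78<<14 -> acc=1280146 shift=21 [end]
Varint 1: bytes[0:3] = 92 91 4E -> value 1280146 (3 byte(s))
  byte[3]=0x14 cont=0 payload=0x14=20: acc |= 20<<0 -> acc=20 shift=7 [end]
Varint 2: bytes[3:4] = 14 -> value 20 (1 byte(s))
  byte[4]=0xD9 cont=1 payload=0x59=89: acc |= 89<<0 -> acc=89 shift=7
  byte[5]=0x87 cont=1 payload=0x07=7: acc |= 7<<7 -> acc=985 shift=14
  byte[6]=0xCB cont=1 payload=0x4B=75: acc |= 75<<14 -> acc=1229785 shift=21
  byte[7]=0x5A cont=0 payload=0x5A=90: acc |= 90<<21 -> acc=189973465 shift=28 [end]
Varint 3: bytes[4:8] = D9 87 CB 5A -> value 189973465 (4 byte(s))
  byte[8]=0x3D cont=0 payload=0x3D=61: acc |= 61<<0 -> acc=61 shift=7 [end]
Varint 4: bytes[8:9] = 3D -> value 61 (1 byte(s))
  byte[9]=0x9D cont=1 payload=0x1D=29: acc |= 29<<0 -> acc=29 shift=7
  byte[10]=0xCA cont=1 payload=0x4A=74: acc |= 74<<7 -> acc=9501 shift=14
  byte[11]=0x77 cont=0 payload=0x77=119: acc |= 119<<14 -> acc=1959197 shift=21 [end]
Varint 5: bytes[9:12] = 9D CA 77 -> value 1959197 (3 byte(s))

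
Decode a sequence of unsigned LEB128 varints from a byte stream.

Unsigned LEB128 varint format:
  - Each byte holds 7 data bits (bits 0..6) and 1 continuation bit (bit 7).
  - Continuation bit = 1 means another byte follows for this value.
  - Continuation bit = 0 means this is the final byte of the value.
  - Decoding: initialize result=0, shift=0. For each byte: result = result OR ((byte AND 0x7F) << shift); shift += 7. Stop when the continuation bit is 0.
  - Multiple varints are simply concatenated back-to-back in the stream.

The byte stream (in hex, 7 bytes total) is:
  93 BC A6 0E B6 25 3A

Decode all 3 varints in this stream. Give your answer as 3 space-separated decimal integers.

Answer: 29990419 4790 58

Derivation:
  byte[0]=0x93 cont=1 payload=0x13=19: acc |= 19<<0 -> acc=19 shift=7
  byte[1]=0xBC cont=1 payload=0x3C=60: acc |= 60<<7 -> acc=7699 shift=14
  byte[2]=0xA6 cont=1 payload=0x26=38: acc |= 38<<14 -> acc=630291 shift=21
  byte[3]=0x0E cont=0 payload=0x0E=14: acc |= 14<<21 -> acc=29990419 shift=28 [end]
Varint 1: bytes[0:4] = 93 BC A6 0E -> value 29990419 (4 byte(s))
  byte[4]=0xB6 cont=1 payload=0x36=54: acc |= 54<<0 -> acc=54 shift=7
  byte[5]=0x25 cont=0 payload=0x25=37: acc |= 37<<7 -> acc=4790 shift=14 [end]
Varint 2: bytes[4:6] = B6 25 -> value 4790 (2 byte(s))
  byte[6]=0x3A cont=0 payload=0x3A=58: acc |= 58<<0 -> acc=58 shift=7 [end]
Varint 3: bytes[6:7] = 3A -> value 58 (1 byte(s))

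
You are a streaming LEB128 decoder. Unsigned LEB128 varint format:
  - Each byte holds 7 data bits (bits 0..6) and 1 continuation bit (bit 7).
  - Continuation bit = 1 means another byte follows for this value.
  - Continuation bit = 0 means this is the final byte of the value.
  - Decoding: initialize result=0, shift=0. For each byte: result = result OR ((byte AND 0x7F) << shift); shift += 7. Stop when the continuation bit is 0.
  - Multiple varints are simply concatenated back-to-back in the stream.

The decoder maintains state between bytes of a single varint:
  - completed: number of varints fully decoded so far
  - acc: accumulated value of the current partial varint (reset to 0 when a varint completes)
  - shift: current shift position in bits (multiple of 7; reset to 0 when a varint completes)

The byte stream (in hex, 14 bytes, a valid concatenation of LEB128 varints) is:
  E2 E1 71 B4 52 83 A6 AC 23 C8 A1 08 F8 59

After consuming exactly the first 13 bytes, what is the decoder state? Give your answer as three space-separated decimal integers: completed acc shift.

byte[0]=0xE2 cont=1 payload=0x62: acc |= 98<<0 -> completed=0 acc=98 shift=7
byte[1]=0xE1 cont=1 payload=0x61: acc |= 97<<7 -> completed=0 acc=12514 shift=14
byte[2]=0x71 cont=0 payload=0x71: varint #1 complete (value=1863906); reset -> completed=1 acc=0 shift=0
byte[3]=0xB4 cont=1 payload=0x34: acc |= 52<<0 -> completed=1 acc=52 shift=7
byte[4]=0x52 cont=0 payload=0x52: varint #2 complete (value=10548); reset -> completed=2 acc=0 shift=0
byte[5]=0x83 cont=1 payload=0x03: acc |= 3<<0 -> completed=2 acc=3 shift=7
byte[6]=0xA6 cont=1 payload=0x26: acc |= 38<<7 -> completed=2 acc=4867 shift=14
byte[7]=0xAC cont=1 payload=0x2C: acc |= 44<<14 -> completed=2 acc=725763 shift=21
byte[8]=0x23 cont=0 payload=0x23: varint #3 complete (value=74126083); reset -> completed=3 acc=0 shift=0
byte[9]=0xC8 cont=1 payload=0x48: acc |= 72<<0 -> completed=3 acc=72 shift=7
byte[10]=0xA1 cont=1 payload=0x21: acc |= 33<<7 -> completed=3 acc=4296 shift=14
byte[11]=0x08 cont=0 payload=0x08: varint #4 complete (value=135368); reset -> completed=4 acc=0 shift=0
byte[12]=0xF8 cont=1 payload=0x78: acc |= 120<<0 -> completed=4 acc=120 shift=7

Answer: 4 120 7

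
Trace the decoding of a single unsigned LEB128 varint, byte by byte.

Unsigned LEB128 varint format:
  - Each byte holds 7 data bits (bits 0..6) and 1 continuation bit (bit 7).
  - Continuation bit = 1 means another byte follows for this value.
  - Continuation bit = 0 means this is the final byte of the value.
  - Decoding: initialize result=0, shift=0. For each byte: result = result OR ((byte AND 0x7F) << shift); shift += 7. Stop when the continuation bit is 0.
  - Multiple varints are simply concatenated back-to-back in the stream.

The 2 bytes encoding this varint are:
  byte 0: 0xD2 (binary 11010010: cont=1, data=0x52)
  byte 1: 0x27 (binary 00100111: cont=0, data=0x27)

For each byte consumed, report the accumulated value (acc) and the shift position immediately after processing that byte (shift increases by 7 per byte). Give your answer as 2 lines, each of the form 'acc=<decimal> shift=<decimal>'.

byte 0=0xD2: payload=0x52=82, contrib = 82<<0 = 82; acc -> 82, shift -> 7
byte 1=0x27: payload=0x27=39, contrib = 39<<7 = 4992; acc -> 5074, shift -> 14

Answer: acc=82 shift=7
acc=5074 shift=14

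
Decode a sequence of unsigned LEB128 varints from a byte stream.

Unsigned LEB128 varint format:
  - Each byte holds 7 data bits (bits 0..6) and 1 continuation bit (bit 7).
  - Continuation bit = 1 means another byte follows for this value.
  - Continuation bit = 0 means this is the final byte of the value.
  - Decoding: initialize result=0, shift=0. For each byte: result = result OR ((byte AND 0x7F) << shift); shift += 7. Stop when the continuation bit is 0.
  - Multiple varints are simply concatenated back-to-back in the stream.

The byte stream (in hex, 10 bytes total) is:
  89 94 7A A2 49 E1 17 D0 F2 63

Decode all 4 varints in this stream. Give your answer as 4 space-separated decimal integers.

Answer: 2001417 9378 3041 1636688

Derivation:
  byte[0]=0x89 cont=1 payload=0x09=9: acc |= 9<<0 -> acc=9 shift=7
  byte[1]=0x94 cont=1 payload=0x14=20: acc |= 20<<7 -> acc=2569 shift=14
  byte[2]=0x7A cont=0 payload=0x7A=122: acc |= 122<<14 -> acc=2001417 shift=21 [end]
Varint 1: bytes[0:3] = 89 94 7A -> value 2001417 (3 byte(s))
  byte[3]=0xA2 cont=1 payload=0x22=34: acc |= 34<<0 -> acc=34 shift=7
  byte[4]=0x49 cont=0 payload=0x49=73: acc |= 73<<7 -> acc=9378 shift=14 [end]
Varint 2: bytes[3:5] = A2 49 -> value 9378 (2 byte(s))
  byte[5]=0xE1 cont=1 payload=0x61=97: acc |= 97<<0 -> acc=97 shift=7
  byte[6]=0x17 cont=0 payload=0x17=23: acc |= 23<<7 -> acc=3041 shift=14 [end]
Varint 3: bytes[5:7] = E1 17 -> value 3041 (2 byte(s))
  byte[7]=0xD0 cont=1 payload=0x50=80: acc |= 80<<0 -> acc=80 shift=7
  byte[8]=0xF2 cont=1 payload=0x72=114: acc |= 114<<7 -> acc=14672 shift=14
  byte[9]=0x63 cont=0 payload=0x63=99: acc |= 99<<14 -> acc=1636688 shift=21 [end]
Varint 4: bytes[7:10] = D0 F2 63 -> value 1636688 (3 byte(s))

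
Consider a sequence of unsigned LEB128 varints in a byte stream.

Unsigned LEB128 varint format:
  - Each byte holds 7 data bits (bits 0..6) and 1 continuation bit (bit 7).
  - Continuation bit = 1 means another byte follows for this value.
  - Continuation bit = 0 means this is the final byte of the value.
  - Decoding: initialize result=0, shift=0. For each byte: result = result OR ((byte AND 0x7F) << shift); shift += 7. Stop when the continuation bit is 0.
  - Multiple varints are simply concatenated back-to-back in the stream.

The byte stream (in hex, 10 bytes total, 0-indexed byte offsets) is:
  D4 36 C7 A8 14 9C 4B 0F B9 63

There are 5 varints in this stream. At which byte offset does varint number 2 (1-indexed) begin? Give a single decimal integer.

Answer: 2

Derivation:
  byte[0]=0xD4 cont=1 payload=0x54=84: acc |= 84<<0 -> acc=84 shift=7
  byte[1]=0x36 cont=0 payload=0x36=54: acc |= 54<<7 -> acc=6996 shift=14 [end]
Varint 1: bytes[0:2] = D4 36 -> value 6996 (2 byte(s))
  byte[2]=0xC7 cont=1 payload=0x47=71: acc |= 71<<0 -> acc=71 shift=7
  byte[3]=0xA8 cont=1 payload=0x28=40: acc |= 40<<7 -> acc=5191 shift=14
  byte[4]=0x14 cont=0 payload=0x14=20: acc |= 20<<14 -> acc=332871 shift=21 [end]
Varint 2: bytes[2:5] = C7 A8 14 -> value 332871 (3 byte(s))
  byte[5]=0x9C cont=1 payload=0x1C=28: acc |= 28<<0 -> acc=28 shift=7
  byte[6]=0x4B cont=0 payload=0x4B=75: acc |= 75<<7 -> acc=9628 shift=14 [end]
Varint 3: bytes[5:7] = 9C 4B -> value 9628 (2 byte(s))
  byte[7]=0x0F cont=0 payload=0x0F=15: acc |= 15<<0 -> acc=15 shift=7 [end]
Varint 4: bytes[7:8] = 0F -> value 15 (1 byte(s))
  byte[8]=0xB9 cont=1 payload=0x39=57: acc |= 57<<0 -> acc=57 shift=7
  byte[9]=0x63 cont=0 payload=0x63=99: acc |= 99<<7 -> acc=12729 shift=14 [end]
Varint 5: bytes[8:10] = B9 63 -> value 12729 (2 byte(s))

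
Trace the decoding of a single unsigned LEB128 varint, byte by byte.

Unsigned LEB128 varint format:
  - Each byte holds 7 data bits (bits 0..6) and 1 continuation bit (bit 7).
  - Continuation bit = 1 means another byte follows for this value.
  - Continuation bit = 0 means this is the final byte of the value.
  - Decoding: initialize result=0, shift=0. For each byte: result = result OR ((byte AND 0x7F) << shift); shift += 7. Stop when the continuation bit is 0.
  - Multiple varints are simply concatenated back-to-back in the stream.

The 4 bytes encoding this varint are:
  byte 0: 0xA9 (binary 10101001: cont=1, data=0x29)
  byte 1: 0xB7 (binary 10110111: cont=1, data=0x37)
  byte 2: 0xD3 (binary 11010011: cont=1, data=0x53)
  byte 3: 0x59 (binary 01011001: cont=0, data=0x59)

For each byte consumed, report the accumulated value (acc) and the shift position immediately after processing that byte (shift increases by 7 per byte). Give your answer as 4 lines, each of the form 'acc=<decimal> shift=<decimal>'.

byte 0=0xA9: payload=0x29=41, contrib = 41<<0 = 41; acc -> 41, shift -> 7
byte 1=0xB7: payload=0x37=55, contrib = 55<<7 = 7040; acc -> 7081, shift -> 14
byte 2=0xD3: payload=0x53=83, contrib = 83<<14 = 1359872; acc -> 1366953, shift -> 21
byte 3=0x59: payload=0x59=89, contrib = 89<<21 = 186646528; acc -> 188013481, shift -> 28

Answer: acc=41 shift=7
acc=7081 shift=14
acc=1366953 shift=21
acc=188013481 shift=28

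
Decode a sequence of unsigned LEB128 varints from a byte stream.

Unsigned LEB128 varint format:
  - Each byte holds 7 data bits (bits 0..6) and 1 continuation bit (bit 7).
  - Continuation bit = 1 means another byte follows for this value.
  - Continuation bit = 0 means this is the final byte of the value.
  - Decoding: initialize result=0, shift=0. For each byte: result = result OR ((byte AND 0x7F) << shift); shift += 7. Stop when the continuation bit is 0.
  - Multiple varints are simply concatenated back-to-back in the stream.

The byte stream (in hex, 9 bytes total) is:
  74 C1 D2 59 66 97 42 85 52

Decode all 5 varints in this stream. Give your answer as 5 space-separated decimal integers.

  byte[0]=0x74 cont=0 payload=0x74=116: acc |= 116<<0 -> acc=116 shift=7 [end]
Varint 1: bytes[0:1] = 74 -> value 116 (1 byte(s))
  byte[1]=0xC1 cont=1 payload=0x41=65: acc |= 65<<0 -> acc=65 shift=7
  byte[2]=0xD2 cont=1 payload=0x52=82: acc |= 82<<7 -> acc=10561 shift=14
  byte[3]=0x59 cont=0 payload=0x59=89: acc |= 89<<14 -> acc=1468737 shift=21 [end]
Varint 2: bytes[1:4] = C1 D2 59 -> value 1468737 (3 byte(s))
  byte[4]=0x66 cont=0 payload=0x66=102: acc |= 102<<0 -> acc=102 shift=7 [end]
Varint 3: bytes[4:5] = 66 -> value 102 (1 byte(s))
  byte[5]=0x97 cont=1 payload=0x17=23: acc |= 23<<0 -> acc=23 shift=7
  byte[6]=0x42 cont=0 payload=0x42=66: acc |= 66<<7 -> acc=8471 shift=14 [end]
Varint 4: bytes[5:7] = 97 42 -> value 8471 (2 byte(s))
  byte[7]=0x85 cont=1 payload=0x05=5: acc |= 5<<0 -> acc=5 shift=7
  byte[8]=0x52 cont=0 payload=0x52=82: acc |= 82<<7 -> acc=10501 shift=14 [end]
Varint 5: bytes[7:9] = 85 52 -> value 10501 (2 byte(s))

Answer: 116 1468737 102 8471 10501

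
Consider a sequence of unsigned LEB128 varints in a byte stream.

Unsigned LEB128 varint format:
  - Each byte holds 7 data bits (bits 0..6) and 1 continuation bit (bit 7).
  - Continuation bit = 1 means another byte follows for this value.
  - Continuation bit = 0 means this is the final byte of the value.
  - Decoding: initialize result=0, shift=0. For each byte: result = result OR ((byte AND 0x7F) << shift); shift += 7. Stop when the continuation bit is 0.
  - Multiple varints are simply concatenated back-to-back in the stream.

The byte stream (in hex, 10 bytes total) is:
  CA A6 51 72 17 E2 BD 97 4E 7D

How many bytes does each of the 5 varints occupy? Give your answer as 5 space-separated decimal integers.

Answer: 3 1 1 4 1

Derivation:
  byte[0]=0xCA cont=1 payload=0x4A=74: acc |= 74<<0 -> acc=74 shift=7
  byte[1]=0xA6 cont=1 payload=0x26=38: acc |= 38<<7 -> acc=4938 shift=14
  byte[2]=0x51 cont=0 payload=0x51=81: acc |= 81<<14 -> acc=1332042 shift=21 [end]
Varint 1: bytes[0:3] = CA A6 51 -> value 1332042 (3 byte(s))
  byte[3]=0x72 cont=0 payload=0x72=114: acc |= 114<<0 -> acc=114 shift=7 [end]
Varint 2: bytes[3:4] = 72 -> value 114 (1 byte(s))
  byte[4]=0x17 cont=0 payload=0x17=23: acc |= 23<<0 -> acc=23 shift=7 [end]
Varint 3: bytes[4:5] = 17 -> value 23 (1 byte(s))
  byte[5]=0xE2 cont=1 payload=0x62=98: acc |= 98<<0 -> acc=98 shift=7
  byte[6]=0xBD cont=1 payload=0x3D=61: acc |= 61<<7 -> acc=7906 shift=14
  byte[7]=0x97 cont=1 payload=0x17=23: acc |= 23<<14 -> acc=384738 shift=21
  byte[8]=0x4E cont=0 payload=0x4E=78: acc |= 78<<21 -> acc=163962594 shift=28 [end]
Varint 4: bytes[5:9] = E2 BD 97 4E -> value 163962594 (4 byte(s))
  byte[9]=0x7D cont=0 payload=0x7D=125: acc |= 125<<0 -> acc=125 shift=7 [end]
Varint 5: bytes[9:10] = 7D -> value 125 (1 byte(s))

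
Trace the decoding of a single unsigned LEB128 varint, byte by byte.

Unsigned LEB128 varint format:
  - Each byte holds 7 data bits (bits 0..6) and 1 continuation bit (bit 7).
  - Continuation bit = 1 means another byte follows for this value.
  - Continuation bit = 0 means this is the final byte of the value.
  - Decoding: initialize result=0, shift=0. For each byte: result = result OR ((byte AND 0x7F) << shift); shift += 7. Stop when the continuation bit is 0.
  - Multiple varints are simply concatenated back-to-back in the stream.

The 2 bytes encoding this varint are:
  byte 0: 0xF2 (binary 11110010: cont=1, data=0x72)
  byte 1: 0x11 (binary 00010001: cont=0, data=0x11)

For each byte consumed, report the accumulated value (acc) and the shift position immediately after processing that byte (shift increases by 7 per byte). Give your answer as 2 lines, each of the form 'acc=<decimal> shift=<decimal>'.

Answer: acc=114 shift=7
acc=2290 shift=14

Derivation:
byte 0=0xF2: payload=0x72=114, contrib = 114<<0 = 114; acc -> 114, shift -> 7
byte 1=0x11: payload=0x11=17, contrib = 17<<7 = 2176; acc -> 2290, shift -> 14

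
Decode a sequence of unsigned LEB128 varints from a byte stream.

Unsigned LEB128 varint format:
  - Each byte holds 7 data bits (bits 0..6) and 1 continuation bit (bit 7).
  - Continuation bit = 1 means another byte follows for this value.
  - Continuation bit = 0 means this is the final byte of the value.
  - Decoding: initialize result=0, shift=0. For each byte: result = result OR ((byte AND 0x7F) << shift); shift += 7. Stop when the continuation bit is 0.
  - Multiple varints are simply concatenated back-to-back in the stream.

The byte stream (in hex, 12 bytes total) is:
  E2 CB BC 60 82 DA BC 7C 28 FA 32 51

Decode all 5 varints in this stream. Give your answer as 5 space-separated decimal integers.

  byte[0]=0xE2 cont=1 payload=0x62=98: acc |= 98<<0 -> acc=98 shift=7
  byte[1]=0xCB cont=1 payload=0x4B=75: acc |= 75<<7 -> acc=9698 shift=14
  byte[2]=0xBC cont=1 payload=0x3C=60: acc |= 60<<14 -> acc=992738 shift=21
  byte[3]=0x60 cont=0 payload=0x60=96: acc |= 96<<21 -> acc=202319330 shift=28 [end]
Varint 1: bytes[0:4] = E2 CB BC 60 -> value 202319330 (4 byte(s))
  byte[4]=0x82 cont=1 payload=0x02=2: acc |= 2<<0 -> acc=2 shift=7
  byte[5]=0xDA cont=1 payload=0x5A=90: acc |= 90<<7 -> acc=11522 shift=14
  byte[6]=0xBC cont=1 payload=0x3C=60: acc |= 60<<14 -> acc=994562 shift=21
  byte[7]=0x7C cont=0 payload=0x7C=124: acc |= 124<<21 -> acc=261041410 shift=28 [end]
Varint 2: bytes[4:8] = 82 DA BC 7C -> value 261041410 (4 byte(s))
  byte[8]=0x28 cont=0 payload=0x28=40: acc |= 40<<0 -> acc=40 shift=7 [end]
Varint 3: bytes[8:9] = 28 -> value 40 (1 byte(s))
  byte[9]=0xFA cont=1 payload=0x7A=122: acc |= 122<<0 -> acc=122 shift=7
  byte[10]=0x32 cont=0 payload=0x32=50: acc |= 50<<7 -> acc=6522 shift=14 [end]
Varint 4: bytes[9:11] = FA 32 -> value 6522 (2 byte(s))
  byte[11]=0x51 cont=0 payload=0x51=81: acc |= 81<<0 -> acc=81 shift=7 [end]
Varint 5: bytes[11:12] = 51 -> value 81 (1 byte(s))

Answer: 202319330 261041410 40 6522 81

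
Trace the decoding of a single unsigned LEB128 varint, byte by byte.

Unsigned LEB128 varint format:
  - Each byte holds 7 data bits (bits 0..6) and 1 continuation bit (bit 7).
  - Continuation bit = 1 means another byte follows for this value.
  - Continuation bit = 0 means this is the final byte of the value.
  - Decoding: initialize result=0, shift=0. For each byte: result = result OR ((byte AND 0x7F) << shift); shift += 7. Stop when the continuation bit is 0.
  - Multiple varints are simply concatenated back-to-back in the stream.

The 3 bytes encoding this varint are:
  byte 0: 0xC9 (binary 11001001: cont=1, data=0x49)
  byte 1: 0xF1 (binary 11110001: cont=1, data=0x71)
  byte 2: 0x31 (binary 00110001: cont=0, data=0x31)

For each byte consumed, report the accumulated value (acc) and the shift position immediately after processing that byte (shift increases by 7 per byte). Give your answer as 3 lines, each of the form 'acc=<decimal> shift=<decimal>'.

Answer: acc=73 shift=7
acc=14537 shift=14
acc=817353 shift=21

Derivation:
byte 0=0xC9: payload=0x49=73, contrib = 73<<0 = 73; acc -> 73, shift -> 7
byte 1=0xF1: payload=0x71=113, contrib = 113<<7 = 14464; acc -> 14537, shift -> 14
byte 2=0x31: payload=0x31=49, contrib = 49<<14 = 802816; acc -> 817353, shift -> 21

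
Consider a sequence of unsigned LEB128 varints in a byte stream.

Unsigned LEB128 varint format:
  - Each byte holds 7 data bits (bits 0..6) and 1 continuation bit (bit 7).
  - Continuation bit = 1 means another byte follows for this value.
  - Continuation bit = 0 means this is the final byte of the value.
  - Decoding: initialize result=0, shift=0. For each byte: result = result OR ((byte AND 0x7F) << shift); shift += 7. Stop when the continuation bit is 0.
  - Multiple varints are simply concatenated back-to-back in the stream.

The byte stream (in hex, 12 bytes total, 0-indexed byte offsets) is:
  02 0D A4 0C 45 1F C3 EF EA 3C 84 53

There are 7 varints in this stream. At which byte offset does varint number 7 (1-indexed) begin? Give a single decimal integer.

  byte[0]=0x02 cont=0 payload=0x02=2: acc |= 2<<0 -> acc=2 shift=7 [end]
Varint 1: bytes[0:1] = 02 -> value 2 (1 byte(s))
  byte[1]=0x0D cont=0 payload=0x0D=13: acc |= 13<<0 -> acc=13 shift=7 [end]
Varint 2: bytes[1:2] = 0D -> value 13 (1 byte(s))
  byte[2]=0xA4 cont=1 payload=0x24=36: acc |= 36<<0 -> acc=36 shift=7
  byte[3]=0x0C cont=0 payload=0x0C=12: acc |= 12<<7 -> acc=1572 shift=14 [end]
Varint 3: bytes[2:4] = A4 0C -> value 1572 (2 byte(s))
  byte[4]=0x45 cont=0 payload=0x45=69: acc |= 69<<0 -> acc=69 shift=7 [end]
Varint 4: bytes[4:5] = 45 -> value 69 (1 byte(s))
  byte[5]=0x1F cont=0 payload=0x1F=31: acc |= 31<<0 -> acc=31 shift=7 [end]
Varint 5: bytes[5:6] = 1F -> value 31 (1 byte(s))
  byte[6]=0xC3 cont=1 payload=0x43=67: acc |= 67<<0 -> acc=67 shift=7
  byte[7]=0xEF cont=1 payload=0x6F=111: acc |= 111<<7 -> acc=14275 shift=14
  byte[8]=0xEA cont=1 payload=0x6A=106: acc |= 106<<14 -> acc=1750979 shift=21
  byte[9]=0x3C cont=0 payload=0x3C=60: acc |= 60<<21 -> acc=127580099 shift=28 [end]
Varint 6: bytes[6:10] = C3 EF EA 3C -> value 127580099 (4 byte(s))
  byte[10]=0x84 cont=1 payload=0x04=4: acc |= 4<<0 -> acc=4 shift=7
  byte[11]=0x53 cont=0 payload=0x53=83: acc |= 83<<7 -> acc=10628 shift=14 [end]
Varint 7: bytes[10:12] = 84 53 -> value 10628 (2 byte(s))

Answer: 10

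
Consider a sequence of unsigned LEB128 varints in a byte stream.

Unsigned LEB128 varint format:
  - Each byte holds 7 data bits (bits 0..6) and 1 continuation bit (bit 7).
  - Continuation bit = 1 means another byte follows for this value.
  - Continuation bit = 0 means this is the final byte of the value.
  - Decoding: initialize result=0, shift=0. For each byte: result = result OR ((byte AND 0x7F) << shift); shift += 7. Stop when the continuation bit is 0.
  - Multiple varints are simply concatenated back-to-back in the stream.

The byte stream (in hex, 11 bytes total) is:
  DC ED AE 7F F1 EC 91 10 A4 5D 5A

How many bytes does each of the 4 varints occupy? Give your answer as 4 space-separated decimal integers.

Answer: 4 4 2 1

Derivation:
  byte[0]=0xDC cont=1 payload=0x5C=92: acc |= 92<<0 -> acc=92 shift=7
  byte[1]=0xED cont=1 payload=0x6D=109: acc |= 109<<7 -> acc=14044 shift=14
  byte[2]=0xAE cont=1 payload=0x2E=46: acc |= 46<<14 -> acc=767708 shift=21
  byte[3]=0x7F cont=0 payload=0x7F=127: acc |= 127<<21 -> acc=267106012 shift=28 [end]
Varint 1: bytes[0:4] = DC ED AE 7F -> value 267106012 (4 byte(s))
  byte[4]=0xF1 cont=1 payload=0x71=113: acc |= 113<<0 -> acc=113 shift=7
  byte[5]=0xEC cont=1 payload=0x6C=108: acc |= 108<<7 -> acc=13937 shift=14
  byte[6]=0x91 cont=1 payload=0x11=17: acc |= 17<<14 -> acc=292465 shift=21
  byte[7]=0x10 cont=0 payload=0x10=16: acc |= 16<<21 -> acc=33846897 shift=28 [end]
Varint 2: bytes[4:8] = F1 EC 91 10 -> value 33846897 (4 byte(s))
  byte[8]=0xA4 cont=1 payload=0x24=36: acc |= 36<<0 -> acc=36 shift=7
  byte[9]=0x5D cont=0 payload=0x5D=93: acc |= 93<<7 -> acc=11940 shift=14 [end]
Varint 3: bytes[8:10] = A4 5D -> value 11940 (2 byte(s))
  byte[10]=0x5A cont=0 payload=0x5A=90: acc |= 90<<0 -> acc=90 shift=7 [end]
Varint 4: bytes[10:11] = 5A -> value 90 (1 byte(s))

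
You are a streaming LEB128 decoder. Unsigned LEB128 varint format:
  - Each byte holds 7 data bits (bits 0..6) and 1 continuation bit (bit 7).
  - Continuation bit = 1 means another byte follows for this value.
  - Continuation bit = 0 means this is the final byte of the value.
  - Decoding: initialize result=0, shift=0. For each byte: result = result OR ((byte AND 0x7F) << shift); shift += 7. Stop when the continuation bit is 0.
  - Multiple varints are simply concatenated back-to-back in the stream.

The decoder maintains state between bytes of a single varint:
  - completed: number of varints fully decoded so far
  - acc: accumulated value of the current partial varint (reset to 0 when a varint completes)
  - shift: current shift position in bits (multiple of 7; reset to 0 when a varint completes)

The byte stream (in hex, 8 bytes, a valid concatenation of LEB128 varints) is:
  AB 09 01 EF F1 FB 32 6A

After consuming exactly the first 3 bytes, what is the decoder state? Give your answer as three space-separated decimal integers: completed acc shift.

Answer: 2 0 0

Derivation:
byte[0]=0xAB cont=1 payload=0x2B: acc |= 43<<0 -> completed=0 acc=43 shift=7
byte[1]=0x09 cont=0 payload=0x09: varint #1 complete (value=1195); reset -> completed=1 acc=0 shift=0
byte[2]=0x01 cont=0 payload=0x01: varint #2 complete (value=1); reset -> completed=2 acc=0 shift=0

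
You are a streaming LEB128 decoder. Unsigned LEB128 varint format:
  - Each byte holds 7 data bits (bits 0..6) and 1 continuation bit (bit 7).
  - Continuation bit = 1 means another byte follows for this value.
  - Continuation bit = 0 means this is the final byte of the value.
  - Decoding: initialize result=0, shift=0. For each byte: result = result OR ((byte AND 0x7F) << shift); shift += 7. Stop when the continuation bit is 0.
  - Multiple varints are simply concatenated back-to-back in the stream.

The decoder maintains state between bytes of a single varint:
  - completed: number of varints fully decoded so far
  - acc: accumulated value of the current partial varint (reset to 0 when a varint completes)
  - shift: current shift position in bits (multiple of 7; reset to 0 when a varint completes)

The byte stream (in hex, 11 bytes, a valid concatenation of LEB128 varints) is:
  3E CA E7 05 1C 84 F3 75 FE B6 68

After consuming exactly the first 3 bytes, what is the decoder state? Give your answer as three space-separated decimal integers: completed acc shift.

Answer: 1 13258 14

Derivation:
byte[0]=0x3E cont=0 payload=0x3E: varint #1 complete (value=62); reset -> completed=1 acc=0 shift=0
byte[1]=0xCA cont=1 payload=0x4A: acc |= 74<<0 -> completed=1 acc=74 shift=7
byte[2]=0xE7 cont=1 payload=0x67: acc |= 103<<7 -> completed=1 acc=13258 shift=14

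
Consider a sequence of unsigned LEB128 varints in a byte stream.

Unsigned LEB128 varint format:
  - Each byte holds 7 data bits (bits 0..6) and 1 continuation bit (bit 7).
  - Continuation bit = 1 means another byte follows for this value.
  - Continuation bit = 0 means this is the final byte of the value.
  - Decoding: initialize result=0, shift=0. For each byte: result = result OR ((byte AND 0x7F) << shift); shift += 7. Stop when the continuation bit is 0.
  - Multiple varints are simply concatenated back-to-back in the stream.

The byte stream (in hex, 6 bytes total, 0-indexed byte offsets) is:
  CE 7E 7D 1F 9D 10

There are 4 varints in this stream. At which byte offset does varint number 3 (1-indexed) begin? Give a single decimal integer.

Answer: 3

Derivation:
  byte[0]=0xCE cont=1 payload=0x4E=78: acc |= 78<<0 -> acc=78 shift=7
  byte[1]=0x7E cont=0 payload=0x7E=126: acc |= 126<<7 -> acc=16206 shift=14 [end]
Varint 1: bytes[0:2] = CE 7E -> value 16206 (2 byte(s))
  byte[2]=0x7D cont=0 payload=0x7D=125: acc |= 125<<0 -> acc=125 shift=7 [end]
Varint 2: bytes[2:3] = 7D -> value 125 (1 byte(s))
  byte[3]=0x1F cont=0 payload=0x1F=31: acc |= 31<<0 -> acc=31 shift=7 [end]
Varint 3: bytes[3:4] = 1F -> value 31 (1 byte(s))
  byte[4]=0x9D cont=1 payload=0x1D=29: acc |= 29<<0 -> acc=29 shift=7
  byte[5]=0x10 cont=0 payload=0x10=16: acc |= 16<<7 -> acc=2077 shift=14 [end]
Varint 4: bytes[4:6] = 9D 10 -> value 2077 (2 byte(s))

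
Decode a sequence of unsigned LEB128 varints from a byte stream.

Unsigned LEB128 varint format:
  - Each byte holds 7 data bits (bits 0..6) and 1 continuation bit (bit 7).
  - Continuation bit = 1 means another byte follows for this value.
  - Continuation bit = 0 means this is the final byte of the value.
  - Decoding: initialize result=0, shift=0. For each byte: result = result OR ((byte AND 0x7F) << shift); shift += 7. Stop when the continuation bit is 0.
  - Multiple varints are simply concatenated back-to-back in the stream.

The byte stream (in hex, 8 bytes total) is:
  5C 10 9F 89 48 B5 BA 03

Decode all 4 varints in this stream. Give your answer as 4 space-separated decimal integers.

Answer: 92 16 1180831 56629

Derivation:
  byte[0]=0x5C cont=0 payload=0x5C=92: acc |= 92<<0 -> acc=92 shift=7 [end]
Varint 1: bytes[0:1] = 5C -> value 92 (1 byte(s))
  byte[1]=0x10 cont=0 payload=0x10=16: acc |= 16<<0 -> acc=16 shift=7 [end]
Varint 2: bytes[1:2] = 10 -> value 16 (1 byte(s))
  byte[2]=0x9F cont=1 payload=0x1F=31: acc |= 31<<0 -> acc=31 shift=7
  byte[3]=0x89 cont=1 payload=0x09=9: acc |= 9<<7 -> acc=1183 shift=14
  byte[4]=0x48 cont=0 payload=0x48=72: acc |= 72<<14 -> acc=1180831 shift=21 [end]
Varint 3: bytes[2:5] = 9F 89 48 -> value 1180831 (3 byte(s))
  byte[5]=0xB5 cont=1 payload=0x35=53: acc |= 53<<0 -> acc=53 shift=7
  byte[6]=0xBA cont=1 payload=0x3A=58: acc |= 58<<7 -> acc=7477 shift=14
  byte[7]=0x03 cont=0 payload=0x03=3: acc |= 3<<14 -> acc=56629 shift=21 [end]
Varint 4: bytes[5:8] = B5 BA 03 -> value 56629 (3 byte(s))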